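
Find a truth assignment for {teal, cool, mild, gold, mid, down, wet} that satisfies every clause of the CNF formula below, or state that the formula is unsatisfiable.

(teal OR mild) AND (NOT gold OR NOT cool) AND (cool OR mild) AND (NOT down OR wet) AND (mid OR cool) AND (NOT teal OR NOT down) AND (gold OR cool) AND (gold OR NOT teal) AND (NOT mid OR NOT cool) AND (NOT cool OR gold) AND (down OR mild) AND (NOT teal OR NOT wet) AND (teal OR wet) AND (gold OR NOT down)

Try teal = false.
(mild) alone gives mild = true.
(wet) alone gives wet = true.
Try gold = true.
(NOT cool) alone gives cool = false.
(mid) alone gives mid = true.
Every clause is now satisfied; down is unconstrained.

teal: false; cool: false; mild: true; gold: true; mid: true; down: true; wet: true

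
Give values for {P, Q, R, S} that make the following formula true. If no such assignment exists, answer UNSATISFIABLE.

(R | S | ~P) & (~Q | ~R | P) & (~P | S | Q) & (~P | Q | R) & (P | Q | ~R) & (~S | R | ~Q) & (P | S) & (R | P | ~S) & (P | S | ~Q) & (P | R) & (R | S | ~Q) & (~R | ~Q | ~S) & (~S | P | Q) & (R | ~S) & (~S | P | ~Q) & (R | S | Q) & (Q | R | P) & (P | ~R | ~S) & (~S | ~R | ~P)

P: 1,  Q: 1,  R: 1,  S: 0

Branch on P: set P = 1.
Branch on R: set R = 1.
The clause (~S) is unit, so S = 0.
The clause (Q) is unit, so Q = 1.
All clauses are satisfied.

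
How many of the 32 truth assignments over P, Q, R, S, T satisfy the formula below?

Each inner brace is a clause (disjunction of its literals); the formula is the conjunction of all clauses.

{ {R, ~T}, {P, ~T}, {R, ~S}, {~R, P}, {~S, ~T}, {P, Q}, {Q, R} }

8

There are 2^5 = 32 truth assignments over (P, Q, R, S, T).
Split on R. With R = 1, the clauses containing R are satisfied and ~R drops from the rest; 6 of the 2^4 = 16 assignments to the other variables satisfy what remains.
With R = 0, by the same count on the reduced clause set, 2 assignments work.
Total: 6 + 2 = 8.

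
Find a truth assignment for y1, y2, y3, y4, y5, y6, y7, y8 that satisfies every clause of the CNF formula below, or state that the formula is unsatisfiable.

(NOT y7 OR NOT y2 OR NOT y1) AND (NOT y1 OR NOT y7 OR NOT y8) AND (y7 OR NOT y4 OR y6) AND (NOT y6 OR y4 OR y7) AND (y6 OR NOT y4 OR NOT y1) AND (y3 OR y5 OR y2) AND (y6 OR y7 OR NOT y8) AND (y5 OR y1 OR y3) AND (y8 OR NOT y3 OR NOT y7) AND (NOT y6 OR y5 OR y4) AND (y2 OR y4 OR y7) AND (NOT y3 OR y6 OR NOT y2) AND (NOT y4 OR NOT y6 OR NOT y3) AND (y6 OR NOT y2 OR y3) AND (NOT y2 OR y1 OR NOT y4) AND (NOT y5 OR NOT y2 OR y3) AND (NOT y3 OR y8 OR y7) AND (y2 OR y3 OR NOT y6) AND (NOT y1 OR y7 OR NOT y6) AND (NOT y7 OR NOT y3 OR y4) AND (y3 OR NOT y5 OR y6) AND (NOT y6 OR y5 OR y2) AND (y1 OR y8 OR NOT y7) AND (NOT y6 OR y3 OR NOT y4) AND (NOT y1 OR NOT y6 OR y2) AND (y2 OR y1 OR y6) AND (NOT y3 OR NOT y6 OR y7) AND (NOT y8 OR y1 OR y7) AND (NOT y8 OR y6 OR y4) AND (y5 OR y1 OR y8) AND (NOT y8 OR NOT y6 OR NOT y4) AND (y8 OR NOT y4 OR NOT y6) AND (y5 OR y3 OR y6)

UNSATISFIABLE

Suppose y7 = false.
Suppose y4 = false.
(NOT y6) alone gives y6 = false.
(NOT y8) alone gives y8 = false.
(y2) alone gives y2 = true.
(NOT y3) alone gives y3 = false.
Now (y3) is unsatisfied and unit — conflict.
Backtrack on y4: now try y4 = true.
(y6) alone gives y6 = true.
(NOT y3) alone gives y3 = false.
Now (y3) is unsatisfied and unit — conflict.
Either choice for y4 ends in contradiction.
Backtrack on y7: now try y7 = true.
Suppose y2 = false.
Suppose y1 = false.
(y8) alone gives y8 = true.
(y6) alone gives y6 = true.
(y3) alone gives y3 = true.
(NOT y4) alone gives y4 = false.
Now (y4) is unsatisfied and unit — conflict.
Backtrack on y1: now try y1 = true.
(NOT y8) alone gives y8 = false.
(NOT y3) alone gives y3 = false.
(y5) alone gives y5 = true.
(NOT y6) alone gives y6 = false.
Now (y6) is unsatisfied and unit — conflict.
Either choice for y1 ends in contradiction.
Backtrack on y2: now try y2 = true.
(NOT y1) alone gives y1 = false.
(NOT y4) alone gives y4 = false.
(NOT y3) alone gives y3 = false.
(y5) alone gives y5 = true.
Now (NOT y5) is unsatisfied and unit — conflict.
Either choice for y2 ends in contradiction.
Either choice for y7 ends in contradiction.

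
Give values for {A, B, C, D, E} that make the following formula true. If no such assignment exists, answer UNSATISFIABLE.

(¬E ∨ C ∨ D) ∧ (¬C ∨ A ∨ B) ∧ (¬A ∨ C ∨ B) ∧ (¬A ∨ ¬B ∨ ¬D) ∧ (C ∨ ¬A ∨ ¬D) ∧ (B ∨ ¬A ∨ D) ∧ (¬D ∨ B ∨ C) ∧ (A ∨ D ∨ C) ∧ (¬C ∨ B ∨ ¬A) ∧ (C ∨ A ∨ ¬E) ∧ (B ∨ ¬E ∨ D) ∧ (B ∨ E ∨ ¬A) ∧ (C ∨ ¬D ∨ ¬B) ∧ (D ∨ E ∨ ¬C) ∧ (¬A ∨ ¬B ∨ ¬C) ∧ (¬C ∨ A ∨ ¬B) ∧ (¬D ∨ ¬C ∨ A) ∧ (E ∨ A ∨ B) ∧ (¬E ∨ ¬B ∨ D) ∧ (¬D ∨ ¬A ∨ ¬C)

Branch on E: set E = False.
Branch on B: set B = True.
Branch on A: set A = True.
(¬D) alone gives D = False.
(¬C) alone gives C = False.
Every clause now holds.

A=True, B=True, C=False, D=False, E=False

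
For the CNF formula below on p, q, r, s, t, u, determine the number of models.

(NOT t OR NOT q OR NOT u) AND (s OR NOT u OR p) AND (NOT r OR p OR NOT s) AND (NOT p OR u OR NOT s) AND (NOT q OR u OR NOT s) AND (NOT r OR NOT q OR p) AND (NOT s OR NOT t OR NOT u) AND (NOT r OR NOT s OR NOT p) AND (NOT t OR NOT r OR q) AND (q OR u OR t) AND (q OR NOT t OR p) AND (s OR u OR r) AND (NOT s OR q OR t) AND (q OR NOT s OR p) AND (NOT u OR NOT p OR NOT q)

6

There are 2^6 = 64 truth assignments over (p, q, r, s, t, u).
Split on p. With p = true, the clauses containing p are satisfied and NOT p drops from the rest; 5 of the 2^5 = 32 assignments to the other variables satisfy what remains.
With p = false, by the same count on the reduced clause set, 1 assignment works.
(One model: p=F, q=T, r=F, s=T, t=F, u=T.)
Total: 5 + 1 = 6.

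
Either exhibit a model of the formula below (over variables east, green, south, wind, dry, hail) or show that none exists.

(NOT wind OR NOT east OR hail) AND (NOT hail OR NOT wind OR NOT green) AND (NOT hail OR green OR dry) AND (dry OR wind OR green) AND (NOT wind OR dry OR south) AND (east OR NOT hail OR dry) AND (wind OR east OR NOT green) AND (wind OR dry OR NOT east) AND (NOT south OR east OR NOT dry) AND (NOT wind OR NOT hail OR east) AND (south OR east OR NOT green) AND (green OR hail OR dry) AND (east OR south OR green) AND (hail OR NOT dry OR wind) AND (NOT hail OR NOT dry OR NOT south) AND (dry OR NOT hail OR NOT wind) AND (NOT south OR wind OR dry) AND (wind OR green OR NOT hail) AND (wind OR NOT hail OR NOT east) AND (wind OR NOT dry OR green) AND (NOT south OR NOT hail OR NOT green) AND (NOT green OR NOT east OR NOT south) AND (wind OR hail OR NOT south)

east ↦ false; green ↦ true; south ↦ true; wind ↦ true; dry ↦ false; hail ↦ false

Branch on wind: set wind = true.
Branch on east: set east = false.
Unit clause (NOT hail) forces hail = false.
Branch on dry: set dry = false.
Unit clause (south) forces south = true.
Unit clause (green) forces green = true.
Every clause now holds.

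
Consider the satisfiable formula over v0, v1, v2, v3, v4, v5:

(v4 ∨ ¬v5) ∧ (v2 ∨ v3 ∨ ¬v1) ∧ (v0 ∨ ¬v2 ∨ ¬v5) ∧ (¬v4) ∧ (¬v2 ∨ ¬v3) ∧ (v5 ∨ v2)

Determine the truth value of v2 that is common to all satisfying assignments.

True

Suppose v2 = False.
From the singleton clause (¬v4), v4 = False.
From the singleton clause (¬v5), v5 = False.
But (v5) is also a unit clause — contradiction.
So every satisfying assignment has v2 = True.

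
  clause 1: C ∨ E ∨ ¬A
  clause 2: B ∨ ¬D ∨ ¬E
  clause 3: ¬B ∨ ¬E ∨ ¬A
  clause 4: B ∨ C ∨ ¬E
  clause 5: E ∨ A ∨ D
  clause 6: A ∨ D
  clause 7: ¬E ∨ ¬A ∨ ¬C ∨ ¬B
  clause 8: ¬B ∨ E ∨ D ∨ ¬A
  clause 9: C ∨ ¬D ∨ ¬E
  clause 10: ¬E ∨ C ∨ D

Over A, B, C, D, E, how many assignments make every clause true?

9

There are 2^5 = 32 truth assignments over (A, B, C, D, E).
Split on A. With A = True, the clauses containing A are satisfied and ¬A drops from the rest; 4 of the 2^4 = 16 assignments to the other variables satisfy what remains.
With A = False, by the same count on the reduced clause set, 5 assignments work.
Total: 4 + 5 = 9.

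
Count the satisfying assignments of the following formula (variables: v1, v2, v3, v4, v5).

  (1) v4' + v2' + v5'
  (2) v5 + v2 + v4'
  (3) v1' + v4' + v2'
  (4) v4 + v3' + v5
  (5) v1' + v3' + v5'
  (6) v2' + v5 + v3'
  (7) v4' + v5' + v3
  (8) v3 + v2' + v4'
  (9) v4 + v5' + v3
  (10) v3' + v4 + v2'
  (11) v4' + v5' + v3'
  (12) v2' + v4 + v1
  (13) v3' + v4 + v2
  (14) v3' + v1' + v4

3

There are 2^5 = 32 truth assignments over (v1, v2, v3, v4, v5).
Split on v2. With v2 = 1, the clauses containing v2 are satisfied and v2' drops from the rest; 1 of the 2^4 = 16 assignments to the other variables satisfy what remains.
With v2 = 0, by the same count on the reduced clause set, 2 assignments work.
Total: 1 + 2 = 3.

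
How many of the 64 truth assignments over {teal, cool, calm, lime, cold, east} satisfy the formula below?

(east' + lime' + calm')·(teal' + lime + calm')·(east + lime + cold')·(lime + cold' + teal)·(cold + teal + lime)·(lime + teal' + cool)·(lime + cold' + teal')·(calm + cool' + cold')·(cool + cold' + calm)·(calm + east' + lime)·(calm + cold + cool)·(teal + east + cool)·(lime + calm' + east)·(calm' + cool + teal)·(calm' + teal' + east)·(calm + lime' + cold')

7

There are 2^6 = 64 truth assignments over (teal, cool, calm, lime, cold, east).
Split on cool. With cool = 1, the clauses containing cool are satisfied and cool' drops from the rest; 7 of the 2^5 = 32 assignments to the other variables satisfy what remains.
With cool = 0, by the same count on the reduced clause set, 0 assignments work.
Total: 7 + 0 = 7.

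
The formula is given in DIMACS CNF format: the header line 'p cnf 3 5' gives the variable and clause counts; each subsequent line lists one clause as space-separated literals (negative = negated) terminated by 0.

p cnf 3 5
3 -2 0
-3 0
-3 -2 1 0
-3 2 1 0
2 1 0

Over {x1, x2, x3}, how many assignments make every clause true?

1

There are 2^3 = 8 truth assignments over (x1, x2, x3).
Split on x1. With x1 = True, the clauses containing x1 are satisfied and ¬x1 drops from the rest; 1 of the 2^2 = 4 assignments to the other variables satisfy what remains.
With x1 = False, by the same count on the reduced clause set, 0 assignments work.
(One model: x1=T, x2=F, x3=F.)
Total: 1 + 0 = 1.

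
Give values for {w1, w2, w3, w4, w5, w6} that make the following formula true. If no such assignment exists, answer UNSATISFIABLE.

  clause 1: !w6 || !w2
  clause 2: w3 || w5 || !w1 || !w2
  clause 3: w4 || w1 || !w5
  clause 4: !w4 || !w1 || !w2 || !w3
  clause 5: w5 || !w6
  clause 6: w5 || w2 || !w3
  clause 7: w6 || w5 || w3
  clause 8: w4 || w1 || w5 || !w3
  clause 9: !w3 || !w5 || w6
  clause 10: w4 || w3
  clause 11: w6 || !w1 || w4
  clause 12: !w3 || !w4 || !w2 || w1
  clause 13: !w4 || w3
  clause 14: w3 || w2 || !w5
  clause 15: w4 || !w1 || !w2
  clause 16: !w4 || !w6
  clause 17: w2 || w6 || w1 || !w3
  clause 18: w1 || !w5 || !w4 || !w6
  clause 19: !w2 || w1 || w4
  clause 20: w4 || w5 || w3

Try w6 = true.
The clause (!w2) is unit, so w2 = false.
The clause (w5) is unit, so w5 = true.
The clause (w3) is unit, so w3 = true.
The clause (!w4) is unit, so w4 = false.
The clause (w1) is unit, so w1 = true.
Every clause now holds.

w1 ↦ true; w2 ↦ false; w3 ↦ true; w4 ↦ false; w5 ↦ true; w6 ↦ true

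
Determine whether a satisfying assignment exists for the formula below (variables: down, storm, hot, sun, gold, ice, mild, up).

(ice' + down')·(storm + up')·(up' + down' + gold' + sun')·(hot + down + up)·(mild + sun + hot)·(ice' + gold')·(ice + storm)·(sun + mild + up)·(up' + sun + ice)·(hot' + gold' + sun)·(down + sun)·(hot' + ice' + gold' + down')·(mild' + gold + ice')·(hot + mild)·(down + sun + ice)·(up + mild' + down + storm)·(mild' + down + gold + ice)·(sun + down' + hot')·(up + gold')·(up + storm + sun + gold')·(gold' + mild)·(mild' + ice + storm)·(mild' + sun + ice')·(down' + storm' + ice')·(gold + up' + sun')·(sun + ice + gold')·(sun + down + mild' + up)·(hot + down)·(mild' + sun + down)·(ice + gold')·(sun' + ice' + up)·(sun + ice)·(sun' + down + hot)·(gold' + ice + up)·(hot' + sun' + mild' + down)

Yes

Case ice = 0:
The clause (storm) is unit, so storm = 1.
The clause (gold') is unit, so gold = 0.
The clause (sun) is unit, so sun = 1.
The clause (up') is unit, so up = 0.
Case hot = 1:
Case mild = 0:
Every clause is now satisfied; down is unconstrained.
A satisfying assignment: down=0,  storm=1,  hot=1,  sun=1,  gold=0,  ice=0,  mild=0,  up=0.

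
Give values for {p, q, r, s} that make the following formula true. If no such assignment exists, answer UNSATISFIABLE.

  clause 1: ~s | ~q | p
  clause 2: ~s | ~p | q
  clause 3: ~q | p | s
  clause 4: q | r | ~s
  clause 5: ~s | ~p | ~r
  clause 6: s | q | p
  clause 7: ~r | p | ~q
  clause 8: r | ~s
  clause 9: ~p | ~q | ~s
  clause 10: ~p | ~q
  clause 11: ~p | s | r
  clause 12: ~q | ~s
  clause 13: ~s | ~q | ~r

p: 0; q: 0; r: 1; s: 1

Branch on r: set r = 1.
Branch on s: set s = 1.
(~p) alone gives p = 0.
(~q) alone gives q = 0.
Every clause now holds.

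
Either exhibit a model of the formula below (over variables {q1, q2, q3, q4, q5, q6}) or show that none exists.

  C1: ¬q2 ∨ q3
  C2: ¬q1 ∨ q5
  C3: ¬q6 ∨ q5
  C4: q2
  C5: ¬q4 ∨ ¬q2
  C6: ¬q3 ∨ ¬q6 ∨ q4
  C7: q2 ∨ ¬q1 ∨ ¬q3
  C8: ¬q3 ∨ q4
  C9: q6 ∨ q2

UNSATISFIABLE

Unit clause (q2) forces q2 = True.
Unit clause (q3) forces q3 = True.
Unit clause (¬q4) forces q4 = False.
That conflicts with the unit clause (q4).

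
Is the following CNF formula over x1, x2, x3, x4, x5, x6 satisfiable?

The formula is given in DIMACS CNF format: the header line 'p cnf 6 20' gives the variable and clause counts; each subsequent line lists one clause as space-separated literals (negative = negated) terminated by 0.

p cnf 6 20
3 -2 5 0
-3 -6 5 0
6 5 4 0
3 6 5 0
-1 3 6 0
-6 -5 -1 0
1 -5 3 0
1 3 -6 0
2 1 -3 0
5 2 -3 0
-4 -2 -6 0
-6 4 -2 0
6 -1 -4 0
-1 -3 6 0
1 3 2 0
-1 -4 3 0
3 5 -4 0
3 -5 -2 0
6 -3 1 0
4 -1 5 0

Unsatisfiable

Try x3 = True.
Try x6 = False.
(¬x1) alone gives x1 = False.
Now (x1) is unsatisfied and unit — conflict.
So x6 must be the other value — set x6 = True.
(x5) alone gives x5 = True.
(¬x1) alone gives x1 = False.
(x2) alone gives x2 = True.
(¬x4) alone gives x4 = False.
Now (x4) is unsatisfied and unit — conflict.
Either choice for x6 ends in contradiction.
So x3 must be the other value — set x3 = False.
Try x2 = False.
(x1) alone gives x1 = True.
(x6) alone gives x6 = True.
(¬x5) alone gives x5 = False.
(¬x4) alone gives x4 = False.
Now (x4) is unsatisfied and unit — conflict.
So x2 must be the other value — set x2 = True.
(x5) alone gives x5 = True.
Now (¬x5) is unsatisfied and unit — conflict.
Either choice for x2 ends in contradiction.
Either choice for x3 ends in contradiction.
No assignment satisfies every clause.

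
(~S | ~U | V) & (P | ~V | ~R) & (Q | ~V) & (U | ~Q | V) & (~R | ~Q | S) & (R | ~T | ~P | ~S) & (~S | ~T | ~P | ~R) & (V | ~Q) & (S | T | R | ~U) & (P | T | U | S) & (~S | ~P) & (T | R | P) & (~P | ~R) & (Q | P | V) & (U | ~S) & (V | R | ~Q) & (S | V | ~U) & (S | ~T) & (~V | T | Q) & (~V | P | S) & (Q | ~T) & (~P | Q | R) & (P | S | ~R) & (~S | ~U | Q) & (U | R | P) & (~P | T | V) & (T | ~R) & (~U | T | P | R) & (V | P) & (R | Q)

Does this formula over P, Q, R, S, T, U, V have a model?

Try Q = 1.
(V) alone gives V = 1.
Try P = 1.
(~S) alone gives S = 0.
(~R) alone gives R = 0.
(~T) alone gives T = 0.
(~U) alone gives U = 0.
Every clause now holds.
A satisfying assignment: P: 1; Q: 1; R: 0; S: 0; T: 0; U: 0; V: 1.

Satisfiable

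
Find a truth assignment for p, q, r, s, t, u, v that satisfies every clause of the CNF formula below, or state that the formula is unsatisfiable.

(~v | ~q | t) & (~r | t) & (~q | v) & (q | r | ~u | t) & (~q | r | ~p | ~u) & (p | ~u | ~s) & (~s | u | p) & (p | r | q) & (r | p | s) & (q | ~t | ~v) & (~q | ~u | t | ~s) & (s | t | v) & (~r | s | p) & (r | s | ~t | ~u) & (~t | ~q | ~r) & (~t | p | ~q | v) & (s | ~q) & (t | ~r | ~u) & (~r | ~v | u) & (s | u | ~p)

p ↦ 1; q ↦ 0; r ↦ 1; s ↦ 1; t ↦ 1; u ↦ 1; v ↦ 0

Case r = 1:
From the singleton clause (t), t = 1.
From the singleton clause (~q), q = 0.
From the singleton clause (~v), v = 0.
Case s = 1:
Case p = 1:
No clause remains; u is free.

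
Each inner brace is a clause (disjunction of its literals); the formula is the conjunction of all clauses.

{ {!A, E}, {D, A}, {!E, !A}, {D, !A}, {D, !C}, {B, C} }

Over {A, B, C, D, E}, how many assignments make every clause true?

6

There are 2^5 = 32 truth assignments over (A, B, C, D, E).
Split on B. With B = true, the clauses containing B are satisfied and !B drops from the rest; 4 of the 2^4 = 16 assignments to the other variables satisfy what remains.
With B = false, by the same count on the reduced clause set, 2 assignments work.
(One model: A=F, B=F, C=T, D=T, E=F.)
Total: 4 + 2 = 6.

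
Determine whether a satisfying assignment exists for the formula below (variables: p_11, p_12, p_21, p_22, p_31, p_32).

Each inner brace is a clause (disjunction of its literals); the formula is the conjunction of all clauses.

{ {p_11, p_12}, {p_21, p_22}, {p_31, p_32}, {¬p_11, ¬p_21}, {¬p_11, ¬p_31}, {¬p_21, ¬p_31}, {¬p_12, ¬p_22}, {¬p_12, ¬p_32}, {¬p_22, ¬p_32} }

Suppose p_11 = True.
(¬p_21) alone gives p_21 = False.
(p_22) alone gives p_22 = True.
(¬p_31) alone gives p_31 = False.
(p_32) alone gives p_32 = True.
Now (¬p_32) is unsatisfied and unit — conflict.
That branch fails; take p_11 = False instead.
(p_12) alone gives p_12 = True.
(¬p_22) alone gives p_22 = False.
(p_21) alone gives p_21 = True.
(¬p_31) alone gives p_31 = False.
(p_32) alone gives p_32 = True.
Now (¬p_32) is unsatisfied and unit — conflict.
Both values of p_11 lead to a conflict.
No assignment satisfies every clause.

Unsatisfiable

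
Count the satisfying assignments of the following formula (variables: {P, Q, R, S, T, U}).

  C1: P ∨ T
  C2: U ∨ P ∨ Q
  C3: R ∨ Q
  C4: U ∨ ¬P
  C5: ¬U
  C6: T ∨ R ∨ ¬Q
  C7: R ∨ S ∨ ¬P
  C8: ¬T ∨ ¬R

2

There are 2^6 = 64 truth assignments over (P, Q, R, S, T, U).
Split on R. With R = True, the clauses containing R are satisfied and ¬R drops from the rest; 0 of the 2^5 = 32 assignments to the other variables satisfy what remains.
With R = False, by the same count on the reduced clause set, 2 assignments work.
(One model: P=F, Q=T, R=F, S=F, T=T, U=F.)
Total: 0 + 2 = 2.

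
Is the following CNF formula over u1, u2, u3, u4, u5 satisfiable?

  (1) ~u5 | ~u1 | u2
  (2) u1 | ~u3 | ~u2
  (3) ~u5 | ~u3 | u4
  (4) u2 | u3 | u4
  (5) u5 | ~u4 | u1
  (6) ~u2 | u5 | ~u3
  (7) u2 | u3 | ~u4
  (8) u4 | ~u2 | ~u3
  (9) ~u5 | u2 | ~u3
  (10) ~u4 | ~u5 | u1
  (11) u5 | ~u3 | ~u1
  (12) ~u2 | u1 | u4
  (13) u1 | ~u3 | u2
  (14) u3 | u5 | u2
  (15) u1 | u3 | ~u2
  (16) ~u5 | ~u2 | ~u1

Yes, satisfiable

Suppose u5 = 0.
Suppose u4 = 1.
From the singleton clause (u1), u1 = 1.
From the singleton clause (~u3), u3 = 0.
From the singleton clause (u2), u2 = 1.
This assignment satisfies each clause.
A satisfying assignment: u1=1; u2=1; u3=0; u4=1; u5=0.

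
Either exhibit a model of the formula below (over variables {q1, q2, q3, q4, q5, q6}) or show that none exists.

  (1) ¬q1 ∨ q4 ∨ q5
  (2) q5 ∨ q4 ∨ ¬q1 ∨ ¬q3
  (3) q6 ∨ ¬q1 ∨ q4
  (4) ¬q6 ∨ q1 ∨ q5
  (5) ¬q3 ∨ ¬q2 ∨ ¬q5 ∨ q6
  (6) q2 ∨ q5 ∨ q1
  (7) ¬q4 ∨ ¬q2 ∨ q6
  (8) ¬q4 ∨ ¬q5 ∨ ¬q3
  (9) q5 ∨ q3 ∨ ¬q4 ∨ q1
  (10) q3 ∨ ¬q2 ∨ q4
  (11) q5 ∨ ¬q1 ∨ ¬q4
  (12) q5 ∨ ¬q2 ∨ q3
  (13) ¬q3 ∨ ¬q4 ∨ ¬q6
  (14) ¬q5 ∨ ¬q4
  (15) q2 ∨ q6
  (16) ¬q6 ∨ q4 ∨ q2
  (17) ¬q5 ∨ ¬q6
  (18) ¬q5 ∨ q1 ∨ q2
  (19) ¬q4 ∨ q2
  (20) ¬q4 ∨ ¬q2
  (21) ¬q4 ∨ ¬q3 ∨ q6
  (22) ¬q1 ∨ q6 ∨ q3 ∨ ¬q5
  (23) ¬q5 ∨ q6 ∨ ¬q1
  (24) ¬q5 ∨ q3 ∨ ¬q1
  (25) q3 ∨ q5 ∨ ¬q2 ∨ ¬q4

Suppose q5 = False.
Suppose q1 = False.
From the singleton clause (¬q6), q6 = False.
From the singleton clause (q2), q2 = True.
From the singleton clause (¬q4), q4 = False.
From the singleton clause (q3), q3 = True.
This assignment satisfies each clause.

q1=False,  q2=True,  q3=True,  q4=False,  q5=False,  q6=False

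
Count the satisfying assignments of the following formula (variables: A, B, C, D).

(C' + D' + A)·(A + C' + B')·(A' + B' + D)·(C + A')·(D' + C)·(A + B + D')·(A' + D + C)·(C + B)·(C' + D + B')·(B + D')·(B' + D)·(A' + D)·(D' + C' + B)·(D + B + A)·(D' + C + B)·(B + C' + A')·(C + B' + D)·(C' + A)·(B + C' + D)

There are 2^4 = 16 truth assignments over (A, B, C, D).
Check each against the 19 clauses (columns in the order A, B, C, D):
  F F F F  ✗ fails (C + B)
  F F F T  ✗ fails (D' + C)
  F F T F  ✗ fails (D + B + A)
  F F T T  ✗ fails (C' + D' + A)
  F T F F  ✗ fails (B' + D)
  F T F T  ✗ fails (D' + C)
  F T T F  ✗ fails (A + C' + B')
  F T T T  ✗ fails (C' + D' + A)
  T F F F  ✗ fails (C + A')
  T F F T  ✗ fails (C + A')
  T F T F  ✗ fails (A' + D)
  T F T T  ✗ fails (B + D')
  T T F F  ✗ fails (A' + B' + D)
  T T F T  ✗ fails (C + A')
  T T T F  ✗ fails (A' + B' + D)
  T T T T  ✓ satisfies all
1 of the 16 rows is a model.

1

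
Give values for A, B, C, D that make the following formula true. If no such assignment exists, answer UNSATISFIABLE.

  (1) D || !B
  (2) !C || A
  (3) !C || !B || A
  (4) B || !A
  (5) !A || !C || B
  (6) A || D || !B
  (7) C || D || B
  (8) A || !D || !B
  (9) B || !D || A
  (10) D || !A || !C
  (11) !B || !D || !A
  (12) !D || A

UNSATISFIABLE

Try D = true.
(A) alone gives A = true.
(B) alone gives B = true.
That conflicts with the unit clause (!B).
So D must be the other value — set D = false.
(!B) alone gives B = false.
(!A) alone gives A = false.
(!C) alone gives C = false.
That conflicts with the unit clause (C).
Neither D = true nor D = false works.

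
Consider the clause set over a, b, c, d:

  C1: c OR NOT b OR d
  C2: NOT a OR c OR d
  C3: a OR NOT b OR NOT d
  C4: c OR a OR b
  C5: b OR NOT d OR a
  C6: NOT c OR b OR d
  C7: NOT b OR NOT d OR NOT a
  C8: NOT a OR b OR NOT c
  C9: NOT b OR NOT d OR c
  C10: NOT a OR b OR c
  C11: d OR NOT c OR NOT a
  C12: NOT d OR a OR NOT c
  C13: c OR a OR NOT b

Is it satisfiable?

Yes, satisfiable

Case c = true:
Case b = true:
Case a = false:
(NOT d) alone gives d = false.
All clauses are satisfied.
A satisfying assignment: a=false,  b=true,  c=true,  d=false.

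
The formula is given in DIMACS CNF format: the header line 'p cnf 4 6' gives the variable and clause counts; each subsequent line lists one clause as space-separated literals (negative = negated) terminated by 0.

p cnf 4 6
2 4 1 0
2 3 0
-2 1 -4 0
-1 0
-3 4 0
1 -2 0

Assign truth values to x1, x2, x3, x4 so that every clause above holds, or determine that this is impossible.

(¬x1) alone gives x1 = False.
(¬x2) alone gives x2 = False.
(x4) alone gives x4 = True.
(x3) alone gives x3 = True.
Every clause now holds.

x1=False; x2=False; x3=True; x4=True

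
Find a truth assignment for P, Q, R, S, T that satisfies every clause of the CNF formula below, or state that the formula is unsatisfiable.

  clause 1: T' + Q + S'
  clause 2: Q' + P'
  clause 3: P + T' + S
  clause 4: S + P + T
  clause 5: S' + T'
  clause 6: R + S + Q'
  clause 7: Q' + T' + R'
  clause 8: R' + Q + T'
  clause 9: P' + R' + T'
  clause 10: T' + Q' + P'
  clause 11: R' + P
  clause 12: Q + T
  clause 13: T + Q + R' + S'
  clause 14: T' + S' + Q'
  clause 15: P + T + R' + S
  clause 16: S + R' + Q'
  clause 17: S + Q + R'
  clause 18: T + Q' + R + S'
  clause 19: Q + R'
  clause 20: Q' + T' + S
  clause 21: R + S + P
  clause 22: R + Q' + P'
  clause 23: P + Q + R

P=1, Q=0, R=0, S=0, T=1

Case Q = 0:
(T) alone gives T = 1.
(S') alone gives S = 0.
(P) alone gives P = 1.
(R') alone gives R = 0.
Every clause now holds.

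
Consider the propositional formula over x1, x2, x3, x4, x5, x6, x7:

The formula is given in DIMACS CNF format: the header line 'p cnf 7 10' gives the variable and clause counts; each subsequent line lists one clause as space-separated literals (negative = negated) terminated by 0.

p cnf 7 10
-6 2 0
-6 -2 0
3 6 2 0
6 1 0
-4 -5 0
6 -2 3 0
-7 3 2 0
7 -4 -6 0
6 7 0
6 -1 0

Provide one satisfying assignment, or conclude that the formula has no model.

UNSATISFIABLE

Branch on x6: set x6 = False.
From the singleton clause (x1), x1 = True.
Now (¬x1) is unsatisfied and unit — conflict.
So x6 must be the other value — set x6 = True.
From the singleton clause (x2), x2 = True.
Now (¬x2) is unsatisfied and unit — conflict.
Neither x6 = True nor x6 = False works.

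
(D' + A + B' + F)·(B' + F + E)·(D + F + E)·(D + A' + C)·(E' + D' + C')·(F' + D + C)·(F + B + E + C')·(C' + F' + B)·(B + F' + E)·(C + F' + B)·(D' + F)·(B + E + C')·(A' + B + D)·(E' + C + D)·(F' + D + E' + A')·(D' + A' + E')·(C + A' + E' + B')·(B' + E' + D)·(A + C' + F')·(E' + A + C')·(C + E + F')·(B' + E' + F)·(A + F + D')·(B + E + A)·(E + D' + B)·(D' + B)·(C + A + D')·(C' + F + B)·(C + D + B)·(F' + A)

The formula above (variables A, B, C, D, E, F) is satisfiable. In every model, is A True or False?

Suppose A = 0.
Unit clause (F') forces F = 0.
Unit clause (D') forces D = 0.
Unit clause (E) forces E = 1.
Unit clause (C) forces C = 1.
That conflicts with the unit clause (C').
So every satisfying assignment has A = True.

True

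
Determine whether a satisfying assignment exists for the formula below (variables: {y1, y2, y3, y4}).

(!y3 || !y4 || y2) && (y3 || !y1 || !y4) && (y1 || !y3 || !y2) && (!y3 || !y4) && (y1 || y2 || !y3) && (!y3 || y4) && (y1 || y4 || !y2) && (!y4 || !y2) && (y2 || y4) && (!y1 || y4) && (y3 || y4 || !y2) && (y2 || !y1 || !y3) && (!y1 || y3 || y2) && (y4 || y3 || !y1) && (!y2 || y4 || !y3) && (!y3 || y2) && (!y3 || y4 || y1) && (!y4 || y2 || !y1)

Yes

Try y3 = false.
Try y1 = false.
Try y4 = true.
From the singleton clause (!y2), y2 = false.
Every clause now holds.
A satisfying assignment: y1=false,  y2=false,  y3=false,  y4=true.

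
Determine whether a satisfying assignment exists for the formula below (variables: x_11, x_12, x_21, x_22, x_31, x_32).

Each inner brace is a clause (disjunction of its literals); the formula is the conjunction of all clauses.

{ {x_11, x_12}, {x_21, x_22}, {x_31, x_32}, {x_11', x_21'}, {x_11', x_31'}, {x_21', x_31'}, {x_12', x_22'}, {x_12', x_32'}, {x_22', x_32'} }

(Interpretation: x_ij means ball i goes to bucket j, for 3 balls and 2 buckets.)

Suppose x_11 = 1.
(x_21') alone gives x_21 = 0.
(x_22) alone gives x_22 = 1.
(x_31') alone gives x_31 = 0.
(x_32) alone gives x_32 = 1.
Now (x_32') is unsatisfied and unit — conflict.
That branch fails; take x_11 = 0 instead.
(x_12) alone gives x_12 = 1.
(x_22') alone gives x_22 = 0.
(x_21) alone gives x_21 = 1.
(x_31') alone gives x_31 = 0.
(x_32) alone gives x_32 = 1.
Now (x_32') is unsatisfied and unit — conflict.
Either choice for x_11 ends in contradiction.
No assignment satisfies every clause.

No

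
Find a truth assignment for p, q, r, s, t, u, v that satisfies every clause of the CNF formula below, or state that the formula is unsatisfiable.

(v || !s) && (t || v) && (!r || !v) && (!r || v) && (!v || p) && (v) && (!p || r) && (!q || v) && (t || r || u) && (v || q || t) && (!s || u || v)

(v) alone gives v = true.
(!r) alone gives r = false.
(p) alone gives p = true.
But (!p) is also a unit clause — contradiction.

UNSATISFIABLE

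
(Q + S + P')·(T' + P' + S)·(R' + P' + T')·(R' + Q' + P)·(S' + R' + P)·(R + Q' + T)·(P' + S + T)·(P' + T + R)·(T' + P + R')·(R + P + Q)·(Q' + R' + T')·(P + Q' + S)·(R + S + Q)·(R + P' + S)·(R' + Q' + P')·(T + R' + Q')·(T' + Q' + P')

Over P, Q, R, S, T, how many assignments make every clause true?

4

There are 2^5 = 32 truth assignments over (P, Q, R, S, T).
Split on Q. With Q = 1, the clauses containing Q are satisfied and Q' drops from the rest; 1 of the 2^4 = 16 assignments to the other variables satisfy what remains.
With Q = 0, by the same count on the reduced clause set, 3 assignments work.
Total: 1 + 3 = 4.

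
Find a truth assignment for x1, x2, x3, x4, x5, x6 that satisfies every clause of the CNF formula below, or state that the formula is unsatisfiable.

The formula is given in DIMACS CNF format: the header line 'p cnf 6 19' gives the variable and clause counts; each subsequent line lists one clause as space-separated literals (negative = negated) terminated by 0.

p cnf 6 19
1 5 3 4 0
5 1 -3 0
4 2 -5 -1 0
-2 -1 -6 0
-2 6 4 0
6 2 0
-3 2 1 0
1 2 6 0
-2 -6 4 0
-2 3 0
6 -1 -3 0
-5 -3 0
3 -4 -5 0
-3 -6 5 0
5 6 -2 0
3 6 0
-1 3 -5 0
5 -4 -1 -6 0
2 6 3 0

x1 ↦ True, x2 ↦ False, x3 ↦ False, x4 ↦ False, x5 ↦ False, x6 ↦ True

Suppose x6 = True.
Suppose x2 = False.
Suppose x3 = False.
Suppose x4 = False.
Suppose x1 = True.
From the singleton clause (¬x5), x5 = False.
Every clause now holds.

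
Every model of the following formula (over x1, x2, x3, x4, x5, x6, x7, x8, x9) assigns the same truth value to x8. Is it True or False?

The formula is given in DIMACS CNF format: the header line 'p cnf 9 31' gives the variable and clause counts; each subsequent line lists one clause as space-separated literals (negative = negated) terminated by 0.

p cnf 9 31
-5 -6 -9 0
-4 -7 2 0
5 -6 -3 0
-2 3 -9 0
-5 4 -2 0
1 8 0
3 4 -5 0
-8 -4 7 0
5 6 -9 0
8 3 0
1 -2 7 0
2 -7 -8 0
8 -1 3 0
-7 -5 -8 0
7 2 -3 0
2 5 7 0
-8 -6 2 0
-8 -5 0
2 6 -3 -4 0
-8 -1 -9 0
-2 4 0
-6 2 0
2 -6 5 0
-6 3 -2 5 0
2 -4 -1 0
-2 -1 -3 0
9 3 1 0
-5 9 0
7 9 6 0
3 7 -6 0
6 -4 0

False

Suppose x8 = True.
The clause (¬x5) is unit, so x5 = False.
Try x6 = False.
The clause (¬x9) is unit, so x9 = False.
The clause (x7) is unit, so x7 = True.
The clause (x2) is unit, so x2 = True.
The clause (x4) is unit, so x4 = True.
But (¬x4) is also a unit clause — contradiction.
So x6 must be the other value — set x6 = True.
The clause (¬x3) is unit, so x3 = False.
The clause (x2) is unit, so x2 = True.
But (¬x2) is also a unit clause — contradiction.
Either choice for x6 ends in contradiction.
So every satisfying assignment has x8 = False.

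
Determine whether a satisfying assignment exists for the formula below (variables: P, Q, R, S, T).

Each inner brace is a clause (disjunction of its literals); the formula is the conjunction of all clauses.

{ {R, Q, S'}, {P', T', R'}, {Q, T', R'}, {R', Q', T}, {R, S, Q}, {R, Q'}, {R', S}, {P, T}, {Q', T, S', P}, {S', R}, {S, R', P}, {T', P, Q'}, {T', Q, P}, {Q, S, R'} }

Yes

Branch on R: set R = 1.
From the singleton clause (S), S = 1.
Branch on P: set P = 1.
From the singleton clause (T'), T = 0.
From the singleton clause (Q'), Q = 0.
All clauses are satisfied.
A satisfying assignment: P: 1,  Q: 0,  R: 1,  S: 1,  T: 0.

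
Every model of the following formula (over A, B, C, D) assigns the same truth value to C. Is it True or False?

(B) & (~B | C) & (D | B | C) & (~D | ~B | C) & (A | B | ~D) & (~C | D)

True

Suppose C = 0.
From the singleton clause (B), B = 1.
That conflicts with the unit clause (~B).
So every satisfying assignment has C = True.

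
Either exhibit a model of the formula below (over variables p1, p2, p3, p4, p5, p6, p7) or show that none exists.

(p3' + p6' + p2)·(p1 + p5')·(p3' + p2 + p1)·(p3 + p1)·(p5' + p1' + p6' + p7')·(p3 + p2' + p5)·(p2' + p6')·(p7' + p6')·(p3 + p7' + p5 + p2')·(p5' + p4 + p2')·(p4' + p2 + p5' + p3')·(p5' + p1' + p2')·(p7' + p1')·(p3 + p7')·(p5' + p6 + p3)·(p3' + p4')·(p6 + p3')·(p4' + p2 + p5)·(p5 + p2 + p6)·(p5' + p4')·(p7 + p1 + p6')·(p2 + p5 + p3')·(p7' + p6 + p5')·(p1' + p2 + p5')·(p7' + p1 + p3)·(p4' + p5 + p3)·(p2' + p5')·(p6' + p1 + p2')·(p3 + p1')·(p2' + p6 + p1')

Try p1 = 1.
The clause (p7') is unit, so p7 = 0.
The clause (p3) is unit, so p3 = 1.
The clause (p4') is unit, so p4 = 0.
The clause (p6) is unit, so p6 = 1.
The clause (p2) is unit, so p2 = 1.
That conflicts with the unit clause (p2').
Backtrack on p1: now try p1 = 0.
The clause (p5') is unit, so p5 = 0.
The clause (p3) is unit, so p3 = 1.
The clause (p2) is unit, so p2 = 1.
The clause (p6') is unit, so p6 = 0.
That conflicts with the unit clause (p6).
Both values of p1 lead to a conflict.

UNSATISFIABLE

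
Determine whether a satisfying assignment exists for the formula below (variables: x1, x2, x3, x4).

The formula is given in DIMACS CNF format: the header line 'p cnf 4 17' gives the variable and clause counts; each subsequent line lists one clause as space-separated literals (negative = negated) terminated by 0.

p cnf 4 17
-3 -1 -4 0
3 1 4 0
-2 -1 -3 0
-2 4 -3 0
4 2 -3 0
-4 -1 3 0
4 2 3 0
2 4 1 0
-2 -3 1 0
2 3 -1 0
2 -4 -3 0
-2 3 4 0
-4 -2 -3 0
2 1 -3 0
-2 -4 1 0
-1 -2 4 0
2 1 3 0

Unsatisfiable

Suppose x3 = False.
Suppose x1 = True.
From the singleton clause (¬x4), x4 = False.
From the singleton clause (x2), x2 = True.
Now (¬x2) is unsatisfied and unit — conflict.
That branch fails; take x1 = False instead.
From the singleton clause (x4), x4 = True.
From the singleton clause (¬x2), x2 = False.
Now (x2) is unsatisfied and unit — conflict.
Neither x1 = True nor x1 = False works.
That branch fails; take x3 = True instead.
Suppose x1 = False.
From the singleton clause (¬x2), x2 = False.
Now (x2) is unsatisfied and unit — conflict.
That branch fails; take x1 = True instead.
From the singleton clause (¬x4), x4 = False.
From the singleton clause (¬x2), x2 = False.
Now (x2) is unsatisfied and unit — conflict.
Neither x1 = True nor x1 = False works.
Neither x3 = True nor x3 = False works.
No assignment satisfies every clause.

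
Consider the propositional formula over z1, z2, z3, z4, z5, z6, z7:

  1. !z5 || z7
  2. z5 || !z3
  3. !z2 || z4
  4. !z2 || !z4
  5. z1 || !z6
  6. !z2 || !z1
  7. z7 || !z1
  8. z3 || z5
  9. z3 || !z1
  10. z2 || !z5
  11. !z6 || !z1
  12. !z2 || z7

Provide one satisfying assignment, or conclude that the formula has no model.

Suppose z5 = false.
The clause (!z3) is unit, so z3 = false.
Now (z3) is unsatisfied and unit — conflict.
Backtrack on z5: now try z5 = true.
The clause (z7) is unit, so z7 = true.
The clause (z2) is unit, so z2 = true.
The clause (z4) is unit, so z4 = true.
Now (!z4) is unsatisfied and unit — conflict.
Both values of z5 lead to a conflict.

UNSATISFIABLE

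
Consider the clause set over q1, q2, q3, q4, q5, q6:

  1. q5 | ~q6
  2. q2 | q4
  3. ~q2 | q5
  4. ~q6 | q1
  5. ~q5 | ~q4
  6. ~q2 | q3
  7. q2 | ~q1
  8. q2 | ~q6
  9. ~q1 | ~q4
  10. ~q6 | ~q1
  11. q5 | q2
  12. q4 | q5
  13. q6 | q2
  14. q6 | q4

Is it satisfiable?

No, unsatisfiable

Branch on q5: set q5 = 1.
(~q4) alone gives q4 = 0.
(q2) alone gives q2 = 1.
(q3) alone gives q3 = 1.
(q6) alone gives q6 = 1.
(q1) alone gives q1 = 1.
That conflicts with the unit clause (~q1).
So q5 must be the other value — set q5 = 0.
(~q6) alone gives q6 = 0.
(~q2) alone gives q2 = 0.
That conflicts with the unit clause (q2).
Both values of q5 lead to a conflict.
No assignment satisfies every clause.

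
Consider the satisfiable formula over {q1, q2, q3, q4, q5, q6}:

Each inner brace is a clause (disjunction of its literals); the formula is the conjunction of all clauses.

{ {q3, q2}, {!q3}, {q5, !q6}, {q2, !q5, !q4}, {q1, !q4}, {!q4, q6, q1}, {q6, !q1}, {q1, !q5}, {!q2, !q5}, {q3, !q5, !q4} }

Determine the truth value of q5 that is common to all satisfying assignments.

False

Suppose q5 = true.
The clause (!q3) is unit, so q3 = false.
The clause (q2) is unit, so q2 = true.
Now (!q2) is unsatisfied and unit — conflict.
So every satisfying assignment has q5 = False.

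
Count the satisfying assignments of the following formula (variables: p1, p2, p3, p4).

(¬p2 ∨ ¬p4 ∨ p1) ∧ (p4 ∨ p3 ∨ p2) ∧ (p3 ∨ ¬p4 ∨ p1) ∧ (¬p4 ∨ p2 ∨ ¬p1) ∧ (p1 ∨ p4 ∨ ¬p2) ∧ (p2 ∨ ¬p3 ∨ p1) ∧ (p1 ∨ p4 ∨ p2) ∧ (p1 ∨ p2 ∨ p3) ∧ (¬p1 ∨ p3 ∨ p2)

There are 2^4 = 16 truth assignments over (p1, p2, p3, p4).
Check each against the 9 clauses (columns in the order p1, p2, p3, p4):
  F F F F  ✗ fails (p4 ∨ p3 ∨ p2)
  F F F T  ✗ fails (p3 ∨ ¬p4 ∨ p1)
  F F T F  ✗ fails (p2 ∨ ¬p3 ∨ p1)
  F F T T  ✗ fails (p2 ∨ ¬p3 ∨ p1)
  F T F F  ✗ fails (p1 ∨ p4 ∨ ¬p2)
  F T F T  ✗ fails (¬p2 ∨ ¬p4 ∨ p1)
  F T T F  ✗ fails (p1 ∨ p4 ∨ ¬p2)
  F T T T  ✗ fails (¬p2 ∨ ¬p4 ∨ p1)
  T F F F  ✗ fails (p4 ∨ p3 ∨ p2)
  T F F T  ✗ fails (¬p4 ∨ p2 ∨ ¬p1)
  T F T F  ✓ satisfies all
  T F T T  ✗ fails (¬p4 ∨ p2 ∨ ¬p1)
  T T F F  ✓ satisfies all
  T T F T  ✓ satisfies all
  T T T F  ✓ satisfies all
  T T T T  ✓ satisfies all
5 of the 16 rows are models.

5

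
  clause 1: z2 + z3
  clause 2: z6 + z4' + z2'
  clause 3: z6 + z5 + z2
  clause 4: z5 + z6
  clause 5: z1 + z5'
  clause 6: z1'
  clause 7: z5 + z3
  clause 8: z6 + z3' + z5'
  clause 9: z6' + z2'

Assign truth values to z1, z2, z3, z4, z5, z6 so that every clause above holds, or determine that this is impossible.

z1: 0,  z2: 0,  z3: 1,  z4: 0,  z5: 0,  z6: 1

(z1') alone gives z1 = 0.
(z5') alone gives z5 = 0.
(z6) alone gives z6 = 1.
(z3) alone gives z3 = 1.
(z2') alone gives z2 = 0.
All clauses hold; z4 can take either value.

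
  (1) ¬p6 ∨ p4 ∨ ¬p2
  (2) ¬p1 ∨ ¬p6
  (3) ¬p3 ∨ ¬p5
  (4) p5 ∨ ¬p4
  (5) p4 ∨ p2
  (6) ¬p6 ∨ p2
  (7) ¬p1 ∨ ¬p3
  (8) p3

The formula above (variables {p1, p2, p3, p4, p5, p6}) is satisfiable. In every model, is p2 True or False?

True

Suppose p2 = False.
(p4) alone gives p4 = True.
(p5) alone gives p5 = True.
(¬p3) alone gives p3 = False.
Now (p3) is unsatisfied and unit — conflict.
So every satisfying assignment has p2 = True.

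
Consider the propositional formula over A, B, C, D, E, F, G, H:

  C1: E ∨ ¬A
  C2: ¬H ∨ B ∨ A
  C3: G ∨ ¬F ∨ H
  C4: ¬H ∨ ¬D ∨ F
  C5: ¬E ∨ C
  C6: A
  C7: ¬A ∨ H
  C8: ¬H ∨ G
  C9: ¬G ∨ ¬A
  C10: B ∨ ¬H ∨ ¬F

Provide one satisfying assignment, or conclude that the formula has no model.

(A) alone gives A = True.
(E) alone gives E = True.
(C) alone gives C = True.
(H) alone gives H = True.
(G) alone gives G = True.
But (¬G) is also a unit clause — contradiction.

UNSATISFIABLE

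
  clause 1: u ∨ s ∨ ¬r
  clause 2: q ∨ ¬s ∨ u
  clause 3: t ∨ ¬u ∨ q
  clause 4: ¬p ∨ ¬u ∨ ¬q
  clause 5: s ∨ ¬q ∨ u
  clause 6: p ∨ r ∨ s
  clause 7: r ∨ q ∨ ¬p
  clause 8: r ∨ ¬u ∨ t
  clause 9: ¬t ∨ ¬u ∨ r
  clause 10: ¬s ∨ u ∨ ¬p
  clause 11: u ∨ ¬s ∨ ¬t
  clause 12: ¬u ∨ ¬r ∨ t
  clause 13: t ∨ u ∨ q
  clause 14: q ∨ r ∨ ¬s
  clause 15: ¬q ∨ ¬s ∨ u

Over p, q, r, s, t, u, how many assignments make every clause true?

There are 2^6 = 64 truth assignments over (p, q, r, s, t, u).
Split on q. With q = True, the clauses containing q are satisfied and ¬q drops from the rest; 2 of the 2^5 = 32 assignments to the other variables satisfy what remains.
With q = False, by the same count on the reduced clause set, 4 assignments work.
Total: 2 + 4 = 6.

6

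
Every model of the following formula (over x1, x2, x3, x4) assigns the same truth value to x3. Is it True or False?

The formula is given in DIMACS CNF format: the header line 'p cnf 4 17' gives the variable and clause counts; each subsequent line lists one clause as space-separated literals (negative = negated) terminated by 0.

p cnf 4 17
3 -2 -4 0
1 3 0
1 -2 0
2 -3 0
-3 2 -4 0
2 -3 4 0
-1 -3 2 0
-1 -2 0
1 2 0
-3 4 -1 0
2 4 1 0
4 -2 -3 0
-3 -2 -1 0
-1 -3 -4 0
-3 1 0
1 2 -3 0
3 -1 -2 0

Suppose x3 = True.
Unit clause (x2) forces x2 = True.
Unit clause (x1) forces x1 = True.
Now (¬x1) is unsatisfied and unit — conflict.
So every satisfying assignment has x3 = False.

False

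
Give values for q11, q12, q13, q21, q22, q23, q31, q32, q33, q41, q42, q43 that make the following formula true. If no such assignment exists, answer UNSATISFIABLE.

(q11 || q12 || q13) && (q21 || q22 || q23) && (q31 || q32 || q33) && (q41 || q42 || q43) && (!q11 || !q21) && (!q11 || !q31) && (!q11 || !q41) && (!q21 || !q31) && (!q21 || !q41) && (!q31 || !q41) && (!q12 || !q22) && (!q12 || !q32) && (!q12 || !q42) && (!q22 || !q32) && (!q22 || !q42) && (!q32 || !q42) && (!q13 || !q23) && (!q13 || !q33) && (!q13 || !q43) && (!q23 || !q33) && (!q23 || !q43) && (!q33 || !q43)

UNSATISFIABLE

Case q11 = false:
Case q12 = true:
The clause (!q22) is unit, so q22 = false.
The clause (!q32) is unit, so q32 = false.
The clause (!q42) is unit, so q42 = false.
Case q21 = true:
The clause (!q31) is unit, so q31 = false.
The clause (q33) is unit, so q33 = true.
The clause (!q41) is unit, so q41 = false.
The clause (q43) is unit, so q43 = true.
That conflicts with the unit clause (!q43).
Undo q21 and try q21 = false.
The clause (q23) is unit, so q23 = true.
The clause (!q13) is unit, so q13 = false.
The clause (!q33) is unit, so q33 = false.
The clause (q31) is unit, so q31 = true.
The clause (!q41) is unit, so q41 = false.
The clause (q43) is unit, so q43 = true.
That conflicts with the unit clause (!q43).
Both values of q21 lead to a conflict.
Undo q12 and try q12 = false.
The clause (q13) is unit, so q13 = true.
The clause (!q23) is unit, so q23 = false.
The clause (!q33) is unit, so q33 = false.
The clause (!q43) is unit, so q43 = false.
Case q21 = true:
The clause (!q31) is unit, so q31 = false.
The clause (q32) is unit, so q32 = true.
The clause (!q41) is unit, so q41 = false.
The clause (q42) is unit, so q42 = true.
That conflicts with the unit clause (!q42).
Undo q21 and try q21 = false.
The clause (q22) is unit, so q22 = true.
The clause (!q32) is unit, so q32 = false.
The clause (q31) is unit, so q31 = true.
The clause (!q41) is unit, so q41 = false.
The clause (q42) is unit, so q42 = true.
That conflicts with the unit clause (!q42).
Both values of q21 lead to a conflict.
Both values of q12 lead to a conflict.
Undo q11 and try q11 = true.
The clause (!q21) is unit, so q21 = false.
The clause (!q31) is unit, so q31 = false.
The clause (!q41) is unit, so q41 = false.
Case q22 = true:
The clause (!q12) is unit, so q12 = false.
The clause (!q32) is unit, so q32 = false.
The clause (q33) is unit, so q33 = true.
The clause (!q42) is unit, so q42 = false.
The clause (q43) is unit, so q43 = true.
That conflicts with the unit clause (!q43).
Undo q22 and try q22 = false.
The clause (q23) is unit, so q23 = true.
The clause (!q13) is unit, so q13 = false.
The clause (!q33) is unit, so q33 = false.
The clause (q32) is unit, so q32 = true.
The clause (!q12) is unit, so q12 = false.
The clause (!q42) is unit, so q42 = false.
The clause (q43) is unit, so q43 = true.
That conflicts with the unit clause (!q43).
Both values of q22 lead to a conflict.
Both values of q11 lead to a conflict.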